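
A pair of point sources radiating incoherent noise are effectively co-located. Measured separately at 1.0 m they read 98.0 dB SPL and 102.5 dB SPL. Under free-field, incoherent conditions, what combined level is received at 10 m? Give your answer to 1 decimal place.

83.8 dB SPL

Combined at 1.0 m: 10·log₁₀(10^(98.0/10)+10^(102.5/10)) = 103.82 dB SPL.
Then apply −20·log₁₀(10/1.0) = -20.00 dB → 83.8 dB SPL.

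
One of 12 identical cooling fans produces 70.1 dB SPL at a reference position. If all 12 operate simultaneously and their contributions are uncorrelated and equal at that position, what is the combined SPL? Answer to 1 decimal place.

80.9 dB SPL

12 equal incoherent sources raise the level by 10·log₁₀(12) = 10.79 dB.
L_total = 70.1 + 10.79 = 80.9 dB SPL.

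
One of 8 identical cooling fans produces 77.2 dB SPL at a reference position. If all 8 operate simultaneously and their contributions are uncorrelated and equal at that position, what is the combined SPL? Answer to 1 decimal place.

8 equal incoherent sources raise the level by 10·log₁₀(8) = 9.03 dB.
L_total = 77.2 + 9.03 = 86.2 dB SPL.

86.2 dB SPL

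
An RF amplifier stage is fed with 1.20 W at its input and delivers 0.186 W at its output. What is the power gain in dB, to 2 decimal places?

-8.10 dB

For a power ratio, dB = 10·log₁₀(P₂/P₁).
10·log₁₀(0.186/1.20) = 10·log₁₀(0.1550) = -8.10 dB.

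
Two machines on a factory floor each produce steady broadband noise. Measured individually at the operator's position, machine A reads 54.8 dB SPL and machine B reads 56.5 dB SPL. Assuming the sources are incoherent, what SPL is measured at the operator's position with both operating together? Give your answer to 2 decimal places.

58.74 dB SPL

Add the sources as powers (linear), then convert back to dB:
L_total = 10·log₁₀(10^(54.8/10) + 10^(56.5/10)) = 10·log₁₀(748700) = 58.74 dB SPL.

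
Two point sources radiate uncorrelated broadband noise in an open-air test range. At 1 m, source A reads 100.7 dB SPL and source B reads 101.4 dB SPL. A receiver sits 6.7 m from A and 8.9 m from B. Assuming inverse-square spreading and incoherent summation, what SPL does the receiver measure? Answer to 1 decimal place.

86.4 dB SPL

At the listener: L_A = 100.7 − 20·log₁₀(6.7) = 84.18 dB; L_B = 101.4 − 20·log₁₀(8.9) = 82.41 dB.
Combined: 10·log₁₀(10^(84.18/10)+10^(82.41/10)) = 86.4 dB SPL.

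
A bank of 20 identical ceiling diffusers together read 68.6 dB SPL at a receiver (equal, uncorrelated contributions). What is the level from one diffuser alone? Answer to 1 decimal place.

20 equal incoherent sources add 10·log₁₀(20) = 13.01 dB over one source.
L_one = 68.6 − 13.01 = 55.6 dB SPL.

55.6 dB SPL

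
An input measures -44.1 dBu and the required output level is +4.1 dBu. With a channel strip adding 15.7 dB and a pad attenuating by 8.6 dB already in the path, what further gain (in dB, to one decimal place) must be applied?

The required make-up gain is the shortfall in the dB sum.
G = +4.1 − (-44.1) − 15.7 + 8.6 = 41.1 dB.

41.1 dB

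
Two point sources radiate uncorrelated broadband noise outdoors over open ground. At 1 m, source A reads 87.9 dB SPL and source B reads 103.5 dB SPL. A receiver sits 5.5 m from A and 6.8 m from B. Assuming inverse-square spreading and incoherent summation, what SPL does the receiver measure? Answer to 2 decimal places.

87.03 dB SPL

At the listener: L_A = 87.9 − 20·log₁₀(5.5) = 73.093 dB; L_B = 103.5 − 20·log₁₀(6.8) = 86.850 dB.
Combined: 10·log₁₀(10^(73.093/10)+10^(86.850/10)) = 87.03 dB SPL.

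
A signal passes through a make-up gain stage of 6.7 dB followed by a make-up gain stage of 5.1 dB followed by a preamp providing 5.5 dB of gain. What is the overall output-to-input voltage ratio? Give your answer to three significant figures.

Net gain = 6.7 + 5.1 + 5.5 = 17.3 dB.
Voltage ratio = 10^(17.3/20) = 7.33.

7.33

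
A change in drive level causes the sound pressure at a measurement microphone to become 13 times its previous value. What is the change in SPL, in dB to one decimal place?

22.3 dB

Sound pressure is an amplitude quantity: ΔL = 20·log₁₀(p₂/p₁).
20·log₁₀(13) = 22.3 dB.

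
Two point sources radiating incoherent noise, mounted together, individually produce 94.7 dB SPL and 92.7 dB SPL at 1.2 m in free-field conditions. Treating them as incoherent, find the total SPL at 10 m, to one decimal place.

Combined at 1.2 m: 10·log₁₀(10^(94.7/10)+10^(92.7/10)) = 96.82 dB SPL.
Then apply −20·log₁₀(10/1.2) = -18.42 dB → 78.4 dB SPL.

78.4 dB SPL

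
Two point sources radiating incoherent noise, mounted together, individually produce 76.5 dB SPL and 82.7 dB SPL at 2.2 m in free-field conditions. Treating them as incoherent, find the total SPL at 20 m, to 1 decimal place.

Combined at 2.2 m: 10·log₁₀(10^(76.5/10)+10^(82.7/10)) = 83.63 dB SPL.
Then apply −20·log₁₀(20/2.2) = -19.17 dB → 64.5 dB SPL.

64.5 dB SPL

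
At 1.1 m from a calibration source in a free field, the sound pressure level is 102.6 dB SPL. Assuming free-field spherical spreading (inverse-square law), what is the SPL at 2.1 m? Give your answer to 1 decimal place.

Inverse-square spreading gives ΔL = −20·log₁₀(d₂/d₁).
ΔL = −20·log₁₀(2.1/1.1) = -5.62 dB, so L₂ = 102.6 + (-5.62) = 97.0 dB SPL.

97.0 dB SPL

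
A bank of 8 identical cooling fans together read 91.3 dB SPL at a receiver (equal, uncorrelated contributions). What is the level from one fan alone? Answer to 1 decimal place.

82.3 dB SPL

8 equal incoherent sources add 10·log₁₀(8) = 9.03 dB over one source.
L_one = 91.3 − 9.03 = 82.3 dB SPL.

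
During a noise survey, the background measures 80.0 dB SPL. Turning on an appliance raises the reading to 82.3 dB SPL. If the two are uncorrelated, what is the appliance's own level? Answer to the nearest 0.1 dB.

Subtract intensities: L_src = 10·log₁₀(10^(L_total/10) − 10^(L_bg/10)).
L_src = 10·log₁₀(10^(82.3/10) − 10^(80.0/10)) = 10·log₁₀(69820000) = 78.4 dB SPL.

78.4 dB SPL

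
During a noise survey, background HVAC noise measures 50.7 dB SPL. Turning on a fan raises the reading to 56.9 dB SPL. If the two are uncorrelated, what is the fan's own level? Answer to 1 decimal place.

55.7 dB SPL

Background correction is a power subtraction:
L_src = 10·log₁₀(10^(56.9/10) − 10^(50.7/10)) = 10·log₁₀(372300) = 55.7 dB SPL.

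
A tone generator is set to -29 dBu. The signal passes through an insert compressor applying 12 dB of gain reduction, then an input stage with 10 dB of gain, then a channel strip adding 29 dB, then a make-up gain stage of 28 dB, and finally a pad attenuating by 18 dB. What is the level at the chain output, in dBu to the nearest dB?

Cascaded gains and losses add directly in dB.
-29 − 12 + 10 + 29 + 28 − 18 = +8 dBu.

+8 dBu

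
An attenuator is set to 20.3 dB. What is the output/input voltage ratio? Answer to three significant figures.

Voltage ratio = 10^(dB/20).
10^(-20.3/20) = 10^(-1.015) = 0.0966.

0.0966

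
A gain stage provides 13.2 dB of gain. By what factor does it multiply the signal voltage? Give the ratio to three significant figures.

Voltage ratio = 10^(dB/20).
10^(13.2/20) = 10^(0.6600) = 4.57.

4.57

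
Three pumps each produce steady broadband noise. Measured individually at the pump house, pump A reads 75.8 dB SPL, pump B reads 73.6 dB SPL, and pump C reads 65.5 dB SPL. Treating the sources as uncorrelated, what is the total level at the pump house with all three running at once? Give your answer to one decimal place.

78.1 dB SPL

Add the sources as powers (linear), then convert back to dB:
L_total = 10·log₁₀(10^(75.8/10) + 10^(73.6/10) + 10^(65.5/10)) = 10·log₁₀(64480000) = 78.1 dB SPL.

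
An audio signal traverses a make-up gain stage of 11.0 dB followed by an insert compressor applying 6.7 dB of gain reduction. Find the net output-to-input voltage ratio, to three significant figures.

Net gain = 11.0 + (−6.7) = 4.3 dB.
Voltage ratio = 10^(4.3/20) = 1.64.

1.64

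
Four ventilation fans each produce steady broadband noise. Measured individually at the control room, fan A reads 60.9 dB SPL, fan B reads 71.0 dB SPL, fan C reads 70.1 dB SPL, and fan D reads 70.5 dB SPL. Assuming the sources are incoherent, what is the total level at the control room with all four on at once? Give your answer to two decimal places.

75.47 dB SPL

Add the sources as powers (linear), then convert back to dB:
L_total = 10·log₁₀(10^(60.9/10) + 10^(71.0/10) + 10^(70.1/10) + 10^(70.5/10)) = 10·log₁₀(35270000) = 75.47 dB SPL.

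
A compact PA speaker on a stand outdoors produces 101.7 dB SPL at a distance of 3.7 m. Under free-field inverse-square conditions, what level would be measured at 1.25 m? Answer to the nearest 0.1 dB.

111.1 dB SPL

Free-field point source: level drops by 20·log₁₀ of the distance ratio.
ΔL = −20·log₁₀(1.25/3.7) = 9.43 dB, so L₂ = 101.7 + (9.43) = 111.1 dB SPL.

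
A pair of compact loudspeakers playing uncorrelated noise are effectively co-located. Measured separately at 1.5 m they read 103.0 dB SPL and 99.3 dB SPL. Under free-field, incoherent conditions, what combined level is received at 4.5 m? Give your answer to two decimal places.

95.00 dB SPL

Combined at 1.5 m: 10·log₁₀(10^(103.0/10)+10^(99.3/10)) = 104.543 dB SPL.
Then apply −20·log₁₀(4.5/1.5) = -9.542 dB → 95.00 dB SPL.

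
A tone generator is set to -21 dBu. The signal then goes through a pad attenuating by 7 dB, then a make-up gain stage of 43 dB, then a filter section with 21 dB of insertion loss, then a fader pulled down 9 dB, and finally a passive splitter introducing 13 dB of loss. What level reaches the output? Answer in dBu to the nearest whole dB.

Cascaded gains and losses add directly in dB.
-21 − 7 + 43 − 21 − 9 − 13 = -28 dBu.

-28 dBu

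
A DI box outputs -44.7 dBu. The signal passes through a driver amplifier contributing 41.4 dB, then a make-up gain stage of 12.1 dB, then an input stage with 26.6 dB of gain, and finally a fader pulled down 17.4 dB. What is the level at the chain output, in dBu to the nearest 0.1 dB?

In dB, series stages simply add:
-44.7 + 41.4 + 12.1 + 26.6 − 17.4 = +18.0 dBu.

+18.0 dBu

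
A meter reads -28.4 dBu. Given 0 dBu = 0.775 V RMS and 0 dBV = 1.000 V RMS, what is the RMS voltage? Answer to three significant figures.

0.0295 V

V = 0.775 V × 10^(-28.4/20).
= 0.775 × 0.03802 = 0.0295 V.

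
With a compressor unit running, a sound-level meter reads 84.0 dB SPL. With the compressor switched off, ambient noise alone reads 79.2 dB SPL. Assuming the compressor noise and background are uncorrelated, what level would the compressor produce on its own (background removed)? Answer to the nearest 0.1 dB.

82.3 dB SPL

Subtract intensities: L_src = 10·log₁₀(10^(L_total/10) − 10^(L_bg/10)).
L_src = 10·log₁₀(10^(84.0/10) − 10^(79.2/10)) = 10·log₁₀(168000000) = 82.3 dB SPL.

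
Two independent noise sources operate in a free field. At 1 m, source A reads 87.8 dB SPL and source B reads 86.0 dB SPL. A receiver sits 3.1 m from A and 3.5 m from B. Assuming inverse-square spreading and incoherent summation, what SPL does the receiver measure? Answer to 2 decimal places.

79.79 dB SPL

At the listener: L_A = 87.8 − 20·log₁₀(3.1) = 77.973 dB; L_B = 86.0 − 20·log₁₀(3.5) = 75.119 dB.
Combined: 10·log₁₀(10^(77.973/10)+10^(75.119/10)) = 79.79 dB SPL.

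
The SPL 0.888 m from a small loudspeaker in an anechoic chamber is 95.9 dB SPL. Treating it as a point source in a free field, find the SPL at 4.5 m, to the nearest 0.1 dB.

Inverse-square spreading gives ΔL = −20·log₁₀(d₂/d₁).
ΔL = −20·log₁₀(4.5/0.888) = -14.10 dB, so L₂ = 95.9 + (-14.10) = 81.8 dB SPL.

81.8 dB SPL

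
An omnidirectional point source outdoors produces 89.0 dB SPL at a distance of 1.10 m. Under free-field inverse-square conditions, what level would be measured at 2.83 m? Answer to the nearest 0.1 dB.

80.8 dB SPL

Free-field point source: level drops by 20·log₁₀ of the distance ratio.
ΔL = −20·log₁₀(2.83/1.10) = -8.21 dB, so L₂ = 89.0 + (-8.21) = 80.8 dB SPL.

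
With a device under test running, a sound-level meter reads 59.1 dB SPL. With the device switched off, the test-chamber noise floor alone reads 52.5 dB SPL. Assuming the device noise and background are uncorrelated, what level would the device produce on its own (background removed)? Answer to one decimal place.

58.0 dB SPL

Subtract intensities: L_src = 10·log₁₀(10^(L_total/10) − 10^(L_bg/10)).
L_src = 10·log₁₀(10^(59.1/10) − 10^(52.5/10)) = 10·log₁₀(635000) = 58.0 dB SPL.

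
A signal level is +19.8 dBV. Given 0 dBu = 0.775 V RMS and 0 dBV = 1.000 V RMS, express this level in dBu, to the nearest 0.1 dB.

The offset between the scales is 20·log₁₀(0.775/1.000) = −2.214 dB.
So dBu = +19.8 + 2.214 = +22.0 dBu.

+22.0 dBu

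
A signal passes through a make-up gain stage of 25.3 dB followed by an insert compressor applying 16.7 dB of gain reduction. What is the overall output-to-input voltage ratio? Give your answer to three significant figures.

Net gain = 25.3 + (−16.7) = 8.6 dB.
Voltage ratio = 10^(8.6/20) = 2.69.

2.69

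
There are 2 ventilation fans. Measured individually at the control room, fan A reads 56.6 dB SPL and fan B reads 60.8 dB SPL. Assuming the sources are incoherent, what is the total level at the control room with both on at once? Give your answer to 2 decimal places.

62.20 dB SPL

Uncorrelated sources add in intensity (power), not in dB.
L_total = 10·log₁₀(10^(56.6/10) + 10^(60.8/10)) = 10·log₁₀(1659000) = 62.20 dB SPL.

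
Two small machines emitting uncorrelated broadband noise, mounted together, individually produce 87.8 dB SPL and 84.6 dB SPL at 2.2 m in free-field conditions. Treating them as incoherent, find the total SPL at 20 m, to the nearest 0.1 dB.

70.3 dB SPL

Combined at 2.2 m: 10·log₁₀(10^(87.8/10)+10^(84.6/10)) = 89.50 dB SPL.
Then apply −20·log₁₀(20/2.2) = -19.17 dB → 70.3 dB SPL.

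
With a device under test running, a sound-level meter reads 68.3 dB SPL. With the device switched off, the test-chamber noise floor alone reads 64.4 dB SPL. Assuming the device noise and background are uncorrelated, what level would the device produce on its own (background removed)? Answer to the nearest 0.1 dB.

66.0 dB SPL

Remove the background by subtracting linear intensities:
L_src = 10·log₁₀(10^(68.3/10) − 10^(64.4/10)) = 10·log₁₀(4007000) = 66.0 dB SPL.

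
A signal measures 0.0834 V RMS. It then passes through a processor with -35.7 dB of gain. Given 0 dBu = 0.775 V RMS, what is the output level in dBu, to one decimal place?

Input level: 20·log₁₀(0.0834/0.775) = -19.36 dBu.
Output: -19.36 − 35.7 = -55.1 dBu.

-55.1 dBu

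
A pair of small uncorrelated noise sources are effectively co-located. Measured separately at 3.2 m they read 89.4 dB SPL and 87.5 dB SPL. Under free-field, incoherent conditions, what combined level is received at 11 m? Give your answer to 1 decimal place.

Combined at 3.2 m: 10·log₁₀(10^(89.4/10)+10^(87.5/10)) = 91.56 dB SPL.
Then apply −20·log₁₀(11/3.2) = -10.72 dB → 80.8 dB SPL.

80.8 dB SPL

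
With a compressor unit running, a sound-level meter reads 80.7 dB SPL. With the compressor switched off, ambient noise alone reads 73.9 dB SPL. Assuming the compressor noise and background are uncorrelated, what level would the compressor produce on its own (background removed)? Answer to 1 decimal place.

Background correction is a power subtraction:
L_src = 10·log₁₀(10^(80.7/10) − 10^(73.9/10)) = 10·log₁₀(92940000) = 79.7 dB SPL.

79.7 dB SPL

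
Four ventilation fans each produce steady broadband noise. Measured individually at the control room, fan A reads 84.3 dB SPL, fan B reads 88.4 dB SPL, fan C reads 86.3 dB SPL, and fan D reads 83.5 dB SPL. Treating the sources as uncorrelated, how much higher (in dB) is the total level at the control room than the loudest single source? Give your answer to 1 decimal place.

Add the sources as powers (linear), then convert back to dB:
L_total = 10·log₁₀(10^(84.3/10) + 10^(88.4/10) + 10^(86.3/10) + 10^(83.5/10)) = 92.07 dB SPL.
Excess over the loudest (88.4 dB): 92.07 − 88.4 = 3.7 dB.

3.7 dB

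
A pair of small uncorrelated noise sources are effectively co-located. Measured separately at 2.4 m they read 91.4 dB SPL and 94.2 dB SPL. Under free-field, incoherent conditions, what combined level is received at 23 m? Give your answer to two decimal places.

76.40 dB SPL

Combined at 2.4 m: 10·log₁₀(10^(91.4/10)+10^(94.2/10)) = 96.032 dB SPL.
Then apply −20·log₁₀(23/2.4) = -19.630 dB → 76.40 dB SPL.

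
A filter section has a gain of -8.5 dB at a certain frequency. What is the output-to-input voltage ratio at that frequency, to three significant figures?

Voltage ratio = 10^(dB/20).
10^(-8.5/20) = 10^(-0.4250) = 0.376.

0.376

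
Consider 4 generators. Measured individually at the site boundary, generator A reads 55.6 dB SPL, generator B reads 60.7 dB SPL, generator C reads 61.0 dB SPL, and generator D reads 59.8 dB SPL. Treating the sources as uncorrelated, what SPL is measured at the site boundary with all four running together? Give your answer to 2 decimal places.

65.74 dB SPL

Incoherent sources sum as intensities:
L_total = 10·log₁₀(10^(55.6/10) + 10^(60.7/10) + 10^(61.0/10) + 10^(59.8/10)) = 10·log₁₀(3752000) = 65.74 dB SPL.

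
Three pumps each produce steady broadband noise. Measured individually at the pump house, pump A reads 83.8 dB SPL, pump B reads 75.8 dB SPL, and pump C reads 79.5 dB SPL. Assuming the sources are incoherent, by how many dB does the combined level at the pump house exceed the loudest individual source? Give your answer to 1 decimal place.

Add the sources as powers (linear), then convert back to dB:
L_total = 10·log₁₀(10^(83.8/10) + 10^(75.8/10) + 10^(79.5/10)) = 85.65 dB SPL.
Excess over the loudest (83.8 dB): 85.65 − 83.8 = 1.8 dB.

1.8 dB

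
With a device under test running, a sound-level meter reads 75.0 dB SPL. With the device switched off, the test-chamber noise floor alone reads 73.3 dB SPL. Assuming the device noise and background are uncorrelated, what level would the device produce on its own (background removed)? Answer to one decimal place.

Subtract intensities: L_src = 10·log₁₀(10^(L_total/10) − 10^(L_bg/10)).
L_src = 10·log₁₀(10^(75.0/10) − 10^(73.3/10)) = 10·log₁₀(10240000) = 70.1 dB SPL.

70.1 dB SPL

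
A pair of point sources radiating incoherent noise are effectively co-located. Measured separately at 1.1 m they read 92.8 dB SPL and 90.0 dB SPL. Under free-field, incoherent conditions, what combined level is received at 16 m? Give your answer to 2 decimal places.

Combined at 1.1 m: 10·log₁₀(10^(92.8/10)+10^(90.0/10)) = 94.632 dB SPL.
Then apply −20·log₁₀(16/1.1) = -23.255 dB → 71.38 dB SPL.

71.38 dB SPL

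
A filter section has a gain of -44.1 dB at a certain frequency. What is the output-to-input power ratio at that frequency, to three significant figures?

Power ratio = 10^(dB/10).
10^(-44.1/10) = 10^(-4.410) = 0.0000389.

0.0000389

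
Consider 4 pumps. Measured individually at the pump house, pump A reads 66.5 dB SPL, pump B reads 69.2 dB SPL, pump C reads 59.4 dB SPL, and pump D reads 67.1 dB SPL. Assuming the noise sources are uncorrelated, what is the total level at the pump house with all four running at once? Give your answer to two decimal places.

72.74 dB SPL

Incoherent sources sum as intensities:
L_total = 10·log₁₀(10^(66.5/10) + 10^(69.2/10) + 10^(59.4/10) + 10^(67.1/10)) = 10·log₁₀(18780000) = 72.74 dB SPL.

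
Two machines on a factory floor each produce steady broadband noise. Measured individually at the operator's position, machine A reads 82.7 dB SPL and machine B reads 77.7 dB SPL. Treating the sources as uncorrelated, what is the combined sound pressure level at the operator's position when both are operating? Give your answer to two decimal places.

Uncorrelated sources add in intensity (power), not in dB.
L_total = 10·log₁₀(10^(82.7/10) + 10^(77.7/10)) = 10·log₁₀(245100000) = 83.89 dB SPL.

83.89 dB SPL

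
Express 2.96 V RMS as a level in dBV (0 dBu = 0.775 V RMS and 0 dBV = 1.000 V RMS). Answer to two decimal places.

+9.43 dBV

dBV = 20·log₁₀(V / 1.000 V).
20·log₁₀(2.96/1.000) = +9.43 dBV.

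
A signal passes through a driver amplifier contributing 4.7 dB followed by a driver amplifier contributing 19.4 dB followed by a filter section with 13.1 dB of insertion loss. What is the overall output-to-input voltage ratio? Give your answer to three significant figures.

Net gain = 4.7 + 19.4 + (−13.1) = 11.0 dB.
Voltage ratio = 10^(11.0/20) = 3.55.

3.55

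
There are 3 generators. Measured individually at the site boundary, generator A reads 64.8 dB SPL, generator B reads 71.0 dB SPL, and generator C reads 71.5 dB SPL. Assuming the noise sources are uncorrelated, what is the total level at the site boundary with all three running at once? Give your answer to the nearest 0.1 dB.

Incoherent sources sum as intensities:
L_total = 10·log₁₀(10^(64.8/10) + 10^(71.0/10) + 10^(71.5/10)) = 10·log₁₀(29730000) = 74.7 dB SPL.

74.7 dB SPL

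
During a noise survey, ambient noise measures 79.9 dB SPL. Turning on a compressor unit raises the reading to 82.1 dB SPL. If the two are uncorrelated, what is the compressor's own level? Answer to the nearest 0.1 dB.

78.1 dB SPL

Subtract intensities: L_src = 10·log₁₀(10^(L_total/10) − 10^(L_bg/10)).
L_src = 10·log₁₀(10^(82.1/10) − 10^(79.9/10)) = 10·log₁₀(64460000) = 78.1 dB SPL.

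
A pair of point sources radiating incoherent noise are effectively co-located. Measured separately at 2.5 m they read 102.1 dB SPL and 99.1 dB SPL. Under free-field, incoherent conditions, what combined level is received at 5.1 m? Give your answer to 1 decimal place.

Combined at 2.5 m: 10·log₁₀(10^(102.1/10)+10^(99.1/10)) = 103.86 dB SPL.
Then apply −20·log₁₀(5.1/2.5) = -6.19 dB → 97.7 dB SPL.

97.7 dB SPL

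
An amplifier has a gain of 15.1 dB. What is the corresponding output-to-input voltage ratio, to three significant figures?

5.69

Voltage ratio = 10^(dB/20).
10^(15.1/20) = 10^(0.7550) = 5.69.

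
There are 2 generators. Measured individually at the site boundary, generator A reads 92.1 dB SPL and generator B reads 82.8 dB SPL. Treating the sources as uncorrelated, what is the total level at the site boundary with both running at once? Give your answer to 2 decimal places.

92.58 dB SPL

Incoherent sources sum as intensities:
L_total = 10·log₁₀(10^(92.1/10) + 10^(82.8/10)) = 10·log₁₀(1812000000) = 92.58 dB SPL.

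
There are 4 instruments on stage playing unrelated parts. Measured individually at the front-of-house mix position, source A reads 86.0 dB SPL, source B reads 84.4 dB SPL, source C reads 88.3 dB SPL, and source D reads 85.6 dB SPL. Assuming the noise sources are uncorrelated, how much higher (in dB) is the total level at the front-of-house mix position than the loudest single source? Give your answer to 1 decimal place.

4.0 dB

Add the sources as powers (linear), then convert back to dB:
L_total = 10·log₁₀(10^(86.0/10) + 10^(84.4/10) + 10^(88.3/10) + 10^(85.6/10)) = 92.34 dB SPL.
Excess over the loudest (88.3 dB): 92.34 − 88.3 = 4.0 dB.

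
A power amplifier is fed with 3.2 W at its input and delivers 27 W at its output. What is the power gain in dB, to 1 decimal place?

9.3 dB

Power is a power quantity, so gain = 10·log₁₀(P_out/P_in).
10·log₁₀(27/3.2) = 10·log₁₀(8.438) = 9.3 dB.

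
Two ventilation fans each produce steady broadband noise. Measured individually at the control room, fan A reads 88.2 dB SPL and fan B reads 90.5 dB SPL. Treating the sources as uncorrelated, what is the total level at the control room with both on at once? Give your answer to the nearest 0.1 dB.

Add the sources as powers (linear), then convert back to dB:
L_total = 10·log₁₀(10^(88.2/10) + 10^(90.5/10)) = 10·log₁₀(1783000000) = 92.5 dB SPL.

92.5 dB SPL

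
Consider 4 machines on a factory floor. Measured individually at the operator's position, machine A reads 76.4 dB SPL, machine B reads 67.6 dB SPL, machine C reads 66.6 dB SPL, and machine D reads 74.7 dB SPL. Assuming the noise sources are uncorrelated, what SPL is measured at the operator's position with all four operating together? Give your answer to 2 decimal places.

79.22 dB SPL

Incoherent sources sum as intensities:
L_total = 10·log₁₀(10^(76.4/10) + 10^(67.6/10) + 10^(66.6/10) + 10^(74.7/10)) = 10·log₁₀(83490000) = 79.22 dB SPL.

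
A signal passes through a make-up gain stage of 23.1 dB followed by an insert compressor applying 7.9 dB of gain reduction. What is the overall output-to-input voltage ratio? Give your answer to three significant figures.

5.75

Net gain = 23.1 + (−7.9) = 15.2 dB.
Voltage ratio = 10^(15.2/20) = 5.75.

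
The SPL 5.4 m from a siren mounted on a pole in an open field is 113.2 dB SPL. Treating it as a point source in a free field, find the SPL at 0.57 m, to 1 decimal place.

Inverse-square spreading gives ΔL = −20·log₁₀(d₂/d₁).
ΔL = −20·log₁₀(0.57/5.4) = 19.53 dB, so L₂ = 113.2 + (19.53) = 132.7 dB SPL.

132.7 dB SPL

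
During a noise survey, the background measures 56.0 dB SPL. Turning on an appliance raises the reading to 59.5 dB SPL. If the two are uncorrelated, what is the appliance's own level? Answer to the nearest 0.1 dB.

Subtract intensities: L_src = 10·log₁₀(10^(L_total/10) − 10^(L_bg/10)).
L_src = 10·log₁₀(10^(59.5/10) − 10^(56.0/10)) = 10·log₁₀(493100) = 56.9 dB SPL.

56.9 dB SPL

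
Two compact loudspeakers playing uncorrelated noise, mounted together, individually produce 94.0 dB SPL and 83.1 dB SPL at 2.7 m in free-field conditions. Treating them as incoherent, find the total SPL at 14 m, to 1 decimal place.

Combined at 2.7 m: 10·log₁₀(10^(94.0/10)+10^(83.1/10)) = 94.34 dB SPL.
Then apply −20·log₁₀(14/2.7) = -14.30 dB → 80.0 dB SPL.

80.0 dB SPL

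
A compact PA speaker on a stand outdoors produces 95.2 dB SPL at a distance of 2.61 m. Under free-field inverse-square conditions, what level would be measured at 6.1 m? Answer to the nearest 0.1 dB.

87.8 dB SPL

For a point source in a free field, ΔL = −20·log₁₀(d₂/d₁).
ΔL = −20·log₁₀(6.1/2.61) = -7.37 dB, so L₂ = 95.2 + (-7.37) = 87.8 dB SPL.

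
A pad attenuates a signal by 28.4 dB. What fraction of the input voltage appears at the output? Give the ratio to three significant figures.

Voltage ratio = 10^(dB/20).
10^(-28.4/20) = 10^(-1.420) = 0.0380.

0.0380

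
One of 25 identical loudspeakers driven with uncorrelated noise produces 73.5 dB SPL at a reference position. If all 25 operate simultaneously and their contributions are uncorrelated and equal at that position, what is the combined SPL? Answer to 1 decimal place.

87.5 dB SPL

25 equal incoherent sources raise the level by 10·log₁₀(25) = 13.98 dB.
L_total = 73.5 + 13.98 = 87.5 dB SPL.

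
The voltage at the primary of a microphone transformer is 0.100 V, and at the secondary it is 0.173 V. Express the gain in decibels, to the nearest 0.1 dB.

Voltage ratio → dB uses the 20·log₁₀ form:
20·log₁₀(0.173/0.100) = 20·log₁₀(1.730) = 4.8 dB.

4.8 dB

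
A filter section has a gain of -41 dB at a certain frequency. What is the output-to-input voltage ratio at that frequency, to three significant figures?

0.00891

Voltage ratio = 10^(dB/20).
10^(-41/20) = 10^(-2.050) = 0.00891.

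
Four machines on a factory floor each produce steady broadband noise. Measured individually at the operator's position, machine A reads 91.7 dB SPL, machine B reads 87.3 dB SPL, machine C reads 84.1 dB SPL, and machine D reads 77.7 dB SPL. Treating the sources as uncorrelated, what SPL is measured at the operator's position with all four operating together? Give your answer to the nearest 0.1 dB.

Uncorrelated sources add in intensity (power), not in dB.
L_total = 10·log₁₀(10^(91.7/10) + 10^(87.3/10) + 10^(84.1/10) + 10^(77.7/10)) = 10·log₁₀(2332000000) = 93.7 dB SPL.

93.7 dB SPL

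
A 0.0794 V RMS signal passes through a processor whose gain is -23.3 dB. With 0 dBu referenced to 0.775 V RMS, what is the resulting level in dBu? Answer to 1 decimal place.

-43.1 dBu

Input level: 20·log₁₀(0.0794/0.775) = -19.79 dBu.
Output: -19.79 − 23.3 = -43.1 dBu.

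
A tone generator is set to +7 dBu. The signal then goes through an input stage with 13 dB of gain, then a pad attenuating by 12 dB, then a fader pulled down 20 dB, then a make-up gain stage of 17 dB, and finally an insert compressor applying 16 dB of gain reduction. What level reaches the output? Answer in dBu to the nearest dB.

-11 dBu

Gain stages sum in dB:
+7 + 13 − 12 − 20 + 17 − 16 = -11 dBu.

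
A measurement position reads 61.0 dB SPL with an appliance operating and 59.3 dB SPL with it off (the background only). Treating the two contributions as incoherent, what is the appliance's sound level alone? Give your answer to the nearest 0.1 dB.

Subtract intensities: L_src = 10·log₁₀(10^(L_total/10) − 10^(L_bg/10)).
L_src = 10·log₁₀(10^(61.0/10) − 10^(59.3/10)) = 10·log₁₀(407800) = 56.1 dB SPL.

56.1 dB SPL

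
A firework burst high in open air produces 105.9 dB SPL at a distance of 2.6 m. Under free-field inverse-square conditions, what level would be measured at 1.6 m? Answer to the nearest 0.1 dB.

Inverse-square spreading gives ΔL = −20·log₁₀(d₂/d₁).
ΔL = −20·log₁₀(1.6/2.6) = 4.22 dB, so L₂ = 105.9 + (4.22) = 110.1 dB SPL.

110.1 dB SPL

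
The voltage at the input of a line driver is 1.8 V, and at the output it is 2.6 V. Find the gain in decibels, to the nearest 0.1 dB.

Voltage ratio → dB uses the 20·log₁₀ form:
20·log₁₀(2.6/1.8) = 20·log₁₀(1.444) = 3.2 dB.

3.2 dB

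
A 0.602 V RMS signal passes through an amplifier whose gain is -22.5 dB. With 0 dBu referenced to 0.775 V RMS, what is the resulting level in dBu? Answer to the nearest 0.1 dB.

-24.7 dBu

Input level: 20·log₁₀(0.602/0.775) = -2.19 dBu.
Output: -2.19 − 22.5 = -24.7 dBu.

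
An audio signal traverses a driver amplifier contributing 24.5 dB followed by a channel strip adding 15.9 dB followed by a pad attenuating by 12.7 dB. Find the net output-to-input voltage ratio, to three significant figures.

24.3

Net gain = 24.5 + 15.9 + (−12.7) = 27.7 dB.
Voltage ratio = 10^(27.7/20) = 24.3.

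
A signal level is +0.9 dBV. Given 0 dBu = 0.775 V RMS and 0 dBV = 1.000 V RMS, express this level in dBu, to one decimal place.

The offset between the scales is 20·log₁₀(0.775/1.000) = −2.214 dB.
So dBu = +0.9 + 2.214 = +3.1 dBu.

+3.1 dBu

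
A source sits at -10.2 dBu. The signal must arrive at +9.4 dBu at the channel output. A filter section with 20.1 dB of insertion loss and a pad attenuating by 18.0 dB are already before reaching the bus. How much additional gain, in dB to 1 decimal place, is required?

57.7 dB

The required make-up gain is the shortfall in the dB sum.
G = +9.4 − (-10.2) + 20.1 + 18.0 = 57.7 dB.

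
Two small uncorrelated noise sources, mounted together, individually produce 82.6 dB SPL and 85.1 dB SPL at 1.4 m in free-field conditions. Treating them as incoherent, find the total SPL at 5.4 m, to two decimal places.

Combined at 1.4 m: 10·log₁₀(10^(82.6/10)+10^(85.1/10)) = 87.038 dB SPL.
Then apply −20·log₁₀(5.4/1.4) = -11.725 dB → 75.31 dB SPL.

75.31 dB SPL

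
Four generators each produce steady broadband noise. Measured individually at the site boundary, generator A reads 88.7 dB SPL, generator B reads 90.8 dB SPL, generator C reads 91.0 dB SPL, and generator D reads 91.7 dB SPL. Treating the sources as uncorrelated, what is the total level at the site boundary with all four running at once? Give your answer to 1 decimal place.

96.7 dB SPL

Add the sources as powers (linear), then convert back to dB:
L_total = 10·log₁₀(10^(88.7/10) + 10^(90.8/10) + 10^(91.0/10) + 10^(91.7/10)) = 10·log₁₀(4682000000) = 96.7 dB SPL.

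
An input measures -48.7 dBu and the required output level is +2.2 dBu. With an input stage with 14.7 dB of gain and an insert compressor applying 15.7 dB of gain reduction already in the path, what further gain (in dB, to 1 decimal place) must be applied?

51.9 dB

The required make-up gain is the shortfall in the dB sum.
G = +2.2 − (-48.7) − 14.7 + 15.7 = 51.9 dB.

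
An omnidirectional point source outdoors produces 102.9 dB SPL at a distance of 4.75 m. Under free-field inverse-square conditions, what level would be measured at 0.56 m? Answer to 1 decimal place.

Free-field point source: level drops by 20·log₁₀ of the distance ratio.
ΔL = −20·log₁₀(0.56/4.75) = 18.57 dB, so L₂ = 102.9 + (18.57) = 121.5 dB SPL.

121.5 dB SPL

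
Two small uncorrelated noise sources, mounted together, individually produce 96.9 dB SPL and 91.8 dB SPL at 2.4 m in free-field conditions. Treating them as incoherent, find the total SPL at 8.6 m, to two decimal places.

86.98 dB SPL

Combined at 2.4 m: 10·log₁₀(10^(96.9/10)+10^(91.8/10)) = 98.069 dB SPL.
Then apply −20·log₁₀(8.6/2.4) = -11.086 dB → 86.98 dB SPL.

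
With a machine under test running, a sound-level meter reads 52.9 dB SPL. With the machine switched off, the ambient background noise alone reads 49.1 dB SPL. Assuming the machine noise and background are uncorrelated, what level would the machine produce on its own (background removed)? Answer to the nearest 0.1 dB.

Subtract intensities: L_src = 10·log₁₀(10^(L_total/10) − 10^(L_bg/10)).
L_src = 10·log₁₀(10^(52.9/10) − 10^(49.1/10)) = 10·log₁₀(113700) = 50.6 dB SPL.

50.6 dB SPL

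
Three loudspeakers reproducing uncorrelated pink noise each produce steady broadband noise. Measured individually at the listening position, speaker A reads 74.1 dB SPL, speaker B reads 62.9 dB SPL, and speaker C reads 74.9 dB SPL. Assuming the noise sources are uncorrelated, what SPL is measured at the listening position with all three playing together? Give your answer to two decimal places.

Incoherent sources sum as intensities:
L_total = 10·log₁₀(10^(74.1/10) + 10^(62.9/10) + 10^(74.9/10)) = 10·log₁₀(58560000) = 77.68 dB SPL.

77.68 dB SPL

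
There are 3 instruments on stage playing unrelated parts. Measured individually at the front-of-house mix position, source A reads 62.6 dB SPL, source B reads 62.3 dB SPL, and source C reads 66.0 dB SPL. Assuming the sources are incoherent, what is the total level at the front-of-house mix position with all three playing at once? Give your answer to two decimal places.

68.75 dB SPL

Uncorrelated sources add in intensity (power), not in dB.
L_total = 10·log₁₀(10^(62.6/10) + 10^(62.3/10) + 10^(66.0/10)) = 10·log₁₀(7499000) = 68.75 dB SPL.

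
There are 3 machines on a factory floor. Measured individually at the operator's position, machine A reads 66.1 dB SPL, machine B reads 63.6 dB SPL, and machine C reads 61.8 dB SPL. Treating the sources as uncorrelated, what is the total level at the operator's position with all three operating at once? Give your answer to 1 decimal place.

Add the sources as powers (linear), then convert back to dB:
L_total = 10·log₁₀(10^(66.1/10) + 10^(63.6/10) + 10^(61.8/10)) = 10·log₁₀(7878000) = 69.0 dB SPL.

69.0 dB SPL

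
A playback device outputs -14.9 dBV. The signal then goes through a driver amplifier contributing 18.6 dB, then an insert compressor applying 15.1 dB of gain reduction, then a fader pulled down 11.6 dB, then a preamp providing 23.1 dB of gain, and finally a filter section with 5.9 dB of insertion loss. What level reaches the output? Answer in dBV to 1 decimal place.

In dB, series stages simply add:
-14.9 + 18.6 − 15.1 − 11.6 + 23.1 − 5.9 = -5.8 dBV.

-5.8 dBV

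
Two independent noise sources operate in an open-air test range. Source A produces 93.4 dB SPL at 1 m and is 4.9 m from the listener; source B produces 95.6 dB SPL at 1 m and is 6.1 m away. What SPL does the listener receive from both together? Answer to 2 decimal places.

82.76 dB SPL

At the listener: L_A = 93.4 − 20·log₁₀(4.9) = 79.596 dB; L_B = 95.6 − 20·log₁₀(6.1) = 79.893 dB.
Combined: 10·log₁₀(10^(79.596/10)+10^(79.893/10)) = 82.76 dB SPL.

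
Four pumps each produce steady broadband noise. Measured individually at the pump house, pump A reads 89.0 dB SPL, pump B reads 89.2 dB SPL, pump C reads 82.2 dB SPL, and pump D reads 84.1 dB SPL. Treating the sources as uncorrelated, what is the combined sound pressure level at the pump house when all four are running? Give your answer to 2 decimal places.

Incoherent sources sum as intensities:
L_total = 10·log₁₀(10^(89.0/10) + 10^(89.2/10) + 10^(82.2/10) + 10^(84.1/10)) = 10·log₁₀(2049000000) = 93.12 dB SPL.

93.12 dB SPL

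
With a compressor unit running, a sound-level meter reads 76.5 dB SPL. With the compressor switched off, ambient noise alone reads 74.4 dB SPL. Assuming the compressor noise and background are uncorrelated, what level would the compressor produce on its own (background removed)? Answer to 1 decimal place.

Subtract intensities: L_src = 10·log₁₀(10^(L_total/10) − 10^(L_bg/10)).
L_src = 10·log₁₀(10^(76.5/10) − 10^(74.4/10)) = 10·log₁₀(17130000) = 72.3 dB SPL.

72.3 dB SPL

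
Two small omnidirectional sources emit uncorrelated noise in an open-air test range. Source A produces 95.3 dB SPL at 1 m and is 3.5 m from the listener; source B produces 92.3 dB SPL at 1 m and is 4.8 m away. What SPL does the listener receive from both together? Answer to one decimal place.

At the listener: L_A = 95.3 − 20·log₁₀(3.5) = 84.42 dB; L_B = 92.3 − 20·log₁₀(4.8) = 78.68 dB.
Combined: 10·log₁₀(10^(84.42/10)+10^(78.68/10)) = 85.4 dB SPL.

85.4 dB SPL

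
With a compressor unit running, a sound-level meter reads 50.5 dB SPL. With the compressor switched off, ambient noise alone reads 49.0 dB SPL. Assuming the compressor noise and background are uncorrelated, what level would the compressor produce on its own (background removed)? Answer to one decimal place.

Background correction is a power subtraction:
L_src = 10·log₁₀(10^(50.5/10) − 10^(49.0/10)) = 10·log₁₀(32770) = 45.2 dB SPL.

45.2 dB SPL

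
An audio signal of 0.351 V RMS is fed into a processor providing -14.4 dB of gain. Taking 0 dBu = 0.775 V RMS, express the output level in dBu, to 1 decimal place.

-21.3 dBu

Input level: 20·log₁₀(0.351/0.775) = -6.88 dBu.
Output: -6.88 − 14.4 = -21.3 dBu.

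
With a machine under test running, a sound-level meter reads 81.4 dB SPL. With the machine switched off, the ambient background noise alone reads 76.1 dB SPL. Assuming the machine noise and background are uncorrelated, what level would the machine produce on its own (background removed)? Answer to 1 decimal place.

Subtract intensities: L_src = 10·log₁₀(10^(L_total/10) − 10^(L_bg/10)).
L_src = 10·log₁₀(10^(81.4/10) − 10^(76.1/10)) = 10·log₁₀(97300000) = 79.9 dB SPL.

79.9 dB SPL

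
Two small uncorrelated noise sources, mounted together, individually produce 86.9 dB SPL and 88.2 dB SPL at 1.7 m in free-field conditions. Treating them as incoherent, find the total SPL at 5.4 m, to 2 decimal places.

80.57 dB SPL

Combined at 1.7 m: 10·log₁₀(10^(86.9/10)+10^(88.2/10)) = 90.609 dB SPL.
Then apply −20·log₁₀(5.4/1.7) = -10.039 dB → 80.57 dB SPL.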